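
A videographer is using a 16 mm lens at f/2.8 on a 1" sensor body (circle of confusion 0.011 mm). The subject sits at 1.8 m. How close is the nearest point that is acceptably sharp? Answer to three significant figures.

Hyperfocal distance H = f²/(N·c) + f = 16²/(2.8 × 0.011) + 16 = 256/0.0308 + 16 ≈ 8327.7 mm ≈ 8.328 m.
Near limit Dn = s·(H − f)/(H + s − 2f) = 1800 × (8327.7 − 16) / (8327.7 + 1800 − 2 × 16) = 1800 × 8311.7 / 10095.7 ≈ 1481.9 mm ≈ 1.48 m.

1.48 m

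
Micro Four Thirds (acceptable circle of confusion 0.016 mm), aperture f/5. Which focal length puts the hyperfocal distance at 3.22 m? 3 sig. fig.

From H = f²/(N·c) + f, with f ≪ H: f ≈ √(H·N·c) = √(3220 × 5 × 0.016) = √257.60 ≈ 16.05 mm.
Exact: f² + N·c·f − N·c·H = 0 ⇒ f = (−N·c + √((N·c)² + 4·N·c·H))/2 = (−0.08 + √1030.4)/2 ≈ 16.010 mm ≈ 16.0 mm.

16.0 mm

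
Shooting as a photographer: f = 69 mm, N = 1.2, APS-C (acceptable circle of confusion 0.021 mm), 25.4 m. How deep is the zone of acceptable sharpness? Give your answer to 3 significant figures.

Hyperfocal distance H = f²/(N·c) + f = 69²/(1.2 × 0.021) + 69 = 4761/0.0252 + 69 ≈ 188997.6 mm ≈ 189.0 m.
Near limit Dn = s·(H − f)/(H + s − 2f) = 25400 × (188997.6 − 69) / (188997.6 + 25400 − 2 × 69) = 25400 × 188928.6 / 214259.6 ≈ 22397.1 mm.
Far limit Df = s·(H − f)/(H − s) = 25400 × (188997.6 − 69) / (188997.6 − 25400) = 25400 × 188928.6 / 163597.6 ≈ 29332.9 mm.
Depth of field = Df − Dn = 29332.9 − 22397.1 ≈ 6935.8 mm ≈ 6.94 m.

6.94 m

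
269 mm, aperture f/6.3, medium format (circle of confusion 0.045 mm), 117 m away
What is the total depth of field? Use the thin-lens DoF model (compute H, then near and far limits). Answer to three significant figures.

Hyperfocal distance H = f²/(N·c) + f = 269²/(6.3 × 0.045) + 269 = 72361/0.2835 + 269 ≈ 255510.6 mm ≈ 255.5 m.
Near limit Dn = s·(H − f)/(H + s − 2f) = 117000 × (255510.6 − 269) / (255510.6 + 117000 − 2 × 269) = 117000 × 255241.6 / 371972.6 ≈ 80284 mm.
Far limit Df = s·(H − f)/(H − s) = 117000 × (255510.6 − 269) / (255510.6 − 117000) = 117000 × 255241.6 / 138510.6 ≈ 215603 mm.
Depth of field = Df − Dn = 215603 − 80284 ≈ 135319 mm ≈ 135 m.

135 m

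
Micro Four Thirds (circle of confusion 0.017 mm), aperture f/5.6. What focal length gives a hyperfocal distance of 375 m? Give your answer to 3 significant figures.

189 mm

From H = f²/(N·c) + f, with f ≪ H: f ≈ √(H·N·c) = √(375000 × 5.6 × 0.017) = √35700 ≈ 188.9 mm.
The +f correction barely moves this — solving exactly, f² + N·c·f − N·c·H = 0 ⇒ f = (−N·c + √((N·c)² + 4·N·c·H))/2 = (−0.0952 + √142800)/2 ≈ 188.90 mm, so f ≈ 189 mm.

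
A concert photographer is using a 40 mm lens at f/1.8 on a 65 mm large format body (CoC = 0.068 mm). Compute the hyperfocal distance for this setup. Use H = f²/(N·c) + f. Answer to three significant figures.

13.1 m

Hyperfocal distance H = f²/(N·c) + f = 40²/(1.8 × 0.068) + 40 = 1600/0.1224 + 40 ≈ 13111.9 mm ≈ 13.1 m.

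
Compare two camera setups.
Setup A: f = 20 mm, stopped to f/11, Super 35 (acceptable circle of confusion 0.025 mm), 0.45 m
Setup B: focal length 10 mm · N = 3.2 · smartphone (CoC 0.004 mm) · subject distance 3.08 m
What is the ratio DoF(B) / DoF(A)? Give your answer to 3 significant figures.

9.82

Setup A: H = 20²/(11×0.025) + 20 ≈ 1474.5 mm; DoF = Df − Dn = 638.86 − 347.32 ≈ 291.54 mm.
Setup B: H = 10²/(3.2×0.004) + 10 ≈ 7822.5 mm; DoF = Df − Dn = 5073.8 − 2211.1 ≈ 2862.7 mm.
Ratio = 2862.7 / 291.54 ≈ 9.82.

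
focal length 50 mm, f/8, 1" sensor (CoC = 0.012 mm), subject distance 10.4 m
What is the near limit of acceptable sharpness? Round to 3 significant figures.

Hyperfocal distance H = f²/(N·c) + f = 50²/(8 × 0.012) + 50 = 2500/0.096 + 50 ≈ 26091.7 mm ≈ 26.09 m.
Near limit Dn = s·(H − f)/(H + s − 2f) = 10400 × (26091.7 − 50) / (26091.7 + 10400 − 2 × 50) = 10400 × 26041.7 / 36391.7 ≈ 7442.2 mm ≈ 7.44 m.

7.44 m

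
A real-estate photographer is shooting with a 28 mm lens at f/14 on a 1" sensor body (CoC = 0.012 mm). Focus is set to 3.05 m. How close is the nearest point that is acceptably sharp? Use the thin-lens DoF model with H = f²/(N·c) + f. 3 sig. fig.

Hyperfocal distance H = f²/(N·c) + f = 28²/(14 × 0.012) + 28 = 784/0.168 + 28 ≈ 4694.7 mm ≈ 4.695 m.
Near limit Dn = s·(H − f)/(H + s − 2f) = 3050 × (4694.7 − 28) / (4694.7 + 3050 − 2 × 28) = 3050 × 4666.7 / 7688.7 ≈ 1851.2 mm ≈ 1.85 m.

1.85 m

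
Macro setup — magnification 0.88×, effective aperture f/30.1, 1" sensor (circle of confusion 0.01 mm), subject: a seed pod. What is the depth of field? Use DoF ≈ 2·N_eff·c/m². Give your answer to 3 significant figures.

0.777 mm

At magnification m, DoF ≈ 2·N_eff·c/m² = 2 × 30.1 × 0.01 / 0.88² = 0.602 / 0.7744 ≈ 0.777 mm.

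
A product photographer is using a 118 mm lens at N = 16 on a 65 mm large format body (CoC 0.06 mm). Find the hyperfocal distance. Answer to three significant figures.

Hyperfocal distance H = f²/(N·c) + f = 118²/(16 × 0.06) + 118 = 13924/0.96 + 118 ≈ 14622.2 mm ≈ 14.6 m.

14.6 m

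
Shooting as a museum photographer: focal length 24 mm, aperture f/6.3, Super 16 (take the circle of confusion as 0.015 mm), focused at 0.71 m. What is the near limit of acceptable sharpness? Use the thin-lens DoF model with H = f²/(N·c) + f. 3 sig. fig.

Hyperfocal distance H = f²/(N·c) + f = 24²/(6.3 × 0.015) + 24 = 576/0.0945 + 24 ≈ 6119.2 mm ≈ 6.119 m.
Near limit Dn = s·(H − f)/(H + s − 2f) = 710 × (6119.2 − 24) / (6119.2 + 710 − 2 × 24) = 710 × 6095.2 / 6781.2 ≈ 638.18 mm ≈ 0.638 m.

0.638 m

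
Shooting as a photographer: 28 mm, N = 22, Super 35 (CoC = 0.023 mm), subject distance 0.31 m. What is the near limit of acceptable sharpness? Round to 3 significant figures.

262 mm

Hyperfocal distance H = f²/(N·c) + f = 28²/(22 × 0.023) + 28 = 784/0.506 + 28 ≈ 1577.4 mm ≈ 1.577 m.
Near limit Dn = s·(H − f)/(H + s − 2f) = 310 × (1577.4 − 28) / (1577.4 + 310 − 2 × 28) = 310 × 1549.4 / 1831.4 ≈ 262.27 mm.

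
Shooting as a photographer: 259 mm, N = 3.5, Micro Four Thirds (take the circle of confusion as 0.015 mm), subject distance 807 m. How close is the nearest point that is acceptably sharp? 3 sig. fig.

Hyperfocal distance H = f²/(N·c) + f = 259²/(3.5 × 0.015) + 259 = 67081/0.0525 + 259 ≈ 1277992.3 mm ≈ 1278 m.
Near limit Dn = s·(H − f)/(H + s − 2f) = 807000 × (1277992.3 − 259) / (1277992.3 + 807000 − 2 × 259) = 807000 × 1277733.3 / 2084474.3 ≈ 494672 mm ≈ 495 m.

495 m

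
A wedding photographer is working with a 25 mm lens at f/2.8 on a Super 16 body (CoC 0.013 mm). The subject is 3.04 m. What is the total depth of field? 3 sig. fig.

Hyperfocal distance H = f²/(N·c) + f = 25²/(2.8 × 0.013) + 25 = 625/0.0364 + 25 ≈ 17195.3 mm ≈ 17.20 m.
Near limit Dn = s·(H − f)/(H + s − 2f) = 3040 × (17195.3 − 25) / (17195.3 + 3040 − 2 × 25) = 3040 × 17170.3 / 20185.3 ≈ 2585.9 mm.
Far limit Df = s·(H − f)/(H − s) = 3040 × (17195.3 − 25) / (17195.3 − 3040) = 3040 × 17170.3 / 14155.3 ≈ 3687.5 mm.
Depth of field = Df − Dn = 3687.5 − 2585.9 ≈ 1101.6 mm ≈ 1.10 m.

1.10 m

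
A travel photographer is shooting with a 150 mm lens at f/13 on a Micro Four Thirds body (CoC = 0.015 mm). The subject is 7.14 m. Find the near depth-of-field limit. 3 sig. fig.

Hyperfocal distance H = f²/(N·c) + f = 150²/(13 × 0.015) + 150 = 22500/0.195 + 150 ≈ 115534.6 mm ≈ 115.5 m.
Near limit Dn = s·(H − f)/(H + s − 2f) = 7140 × (115534.6 − 150) / (115534.6 + 7140 − 2 × 150) = 7140 × 115384.6 / 122374.6 ≈ 6732.2 mm ≈ 6.73 m.

6.73 m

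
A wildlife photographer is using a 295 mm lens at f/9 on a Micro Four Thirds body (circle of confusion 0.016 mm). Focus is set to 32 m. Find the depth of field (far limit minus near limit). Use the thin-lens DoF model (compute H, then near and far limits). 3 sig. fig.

3.37 m

Hyperfocal distance H = f²/(N·c) + f = 295²/(9 × 0.016) + 295 = 87025/0.144 + 295 ≈ 604635.3 mm ≈ 604.6 m.
Near limit Dn = s·(H − f)/(H + s − 2f) = 32000 × (604635.3 − 295) / (604635.3 + 32000 − 2 × 295) = 32000 × 604340.3 / 636045.3 ≈ 30404.9 mm.
Far limit Df = s·(H − f)/(H − s) = 32000 × (604635.3 − 295) / (604635.3 − 32000) = 32000 × 604340.3 / 572635.3 ≈ 33771.7 mm.
Depth of field = Df − Dn = 33771.7 − 30404.9 ≈ 3366.8 mm ≈ 3.37 m.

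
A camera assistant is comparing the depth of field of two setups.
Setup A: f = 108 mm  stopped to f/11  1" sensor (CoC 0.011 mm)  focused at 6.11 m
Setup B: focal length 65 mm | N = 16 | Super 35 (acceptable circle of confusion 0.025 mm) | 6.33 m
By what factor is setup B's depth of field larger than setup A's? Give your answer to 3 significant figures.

Setup A: H = 108²/(11×0.011) + 108 ≈ 96504.7 mm; DoF = Df − Dn = 6515.69 − 5751.87 ≈ 763.82 mm.
Setup B: H = 65²/(16×0.025) + 65 ≈ 10627.5 mm; DoF = Df − Dn = 15558 − 3973 ≈ 11585 mm.
Ratio = 11585 / 763.82 ≈ 15.2.

15.2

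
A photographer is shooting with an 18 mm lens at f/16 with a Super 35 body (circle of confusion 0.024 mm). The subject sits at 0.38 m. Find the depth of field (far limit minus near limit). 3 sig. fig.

Hyperfocal distance H = f²/(N·c) + f = 18²/(16 × 0.024) + 18 = 324/0.384 + 18 ≈ 861.8 mm ≈ 0.862 m.
Near limit Dn = s·(H − f)/(H + s − 2f) = 380 × (861.8 − 18) / (861.8 + 380 − 2 × 18) = 380 × 843.8 / 1205.8 ≈ 265.91 mm.
Far limit Df = s·(H − f)/(H − s) = 380 × (861.8 − 18) / (861.8 − 380) = 380 × 843.8 / 481.8 ≈ 665.54 mm.
Depth of field = Df − Dn = 665.54 − 265.91 ≈ 399.63 mm.

400 mm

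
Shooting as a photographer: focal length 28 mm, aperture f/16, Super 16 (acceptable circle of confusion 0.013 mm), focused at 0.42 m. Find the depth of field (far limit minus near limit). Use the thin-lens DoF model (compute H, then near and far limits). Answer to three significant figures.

Hyperfocal distance H = f²/(N·c) + f = 28²/(16 × 0.013) + 28 = 784/0.208 + 28 ≈ 3797.2 mm ≈ 3.797 m.
Near limit Dn = s·(H − f)/(H + s − 2f) = 420 × (3797.2 − 28) / (3797.2 + 420 − 2 × 28) = 420 × 3769.2 / 4161.2 ≈ 380.435 mm.
Far limit Df = s·(H − f)/(H − s) = 420 × (3797.2 − 28) / (3797.2 − 420) = 420 × 3769.2 / 3377.2 ≈ 468.750 mm.
Depth of field = Df − Dn = 468.750 − 380.435 ≈ 88.315 mm.

88.3 mm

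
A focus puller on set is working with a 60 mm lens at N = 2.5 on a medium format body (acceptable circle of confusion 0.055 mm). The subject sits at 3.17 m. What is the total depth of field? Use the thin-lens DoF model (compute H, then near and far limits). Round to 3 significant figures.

0.764 m

Hyperfocal distance H = f²/(N·c) + f = 60²/(2.5 × 0.055) + 60 = 3600/0.1375 + 60 ≈ 26241.8 mm ≈ 26.24 m.
Near limit Dn = s·(H − f)/(H + s − 2f) = 3170 × (26241.8 − 60) / (26241.8 + 3170 − 2 × 60) = 3170 × 26181.8 / 29291.8 ≈ 2833.43 mm.
Far limit Df = s·(H − f)/(H − s) = 3170 × (26241.8 − 60) / (26241.8 − 3170) = 3170 × 26181.8 / 23071.8 ≈ 3597.30 mm.
Depth of field = Df − Dn = 3597.30 − 2833.43 ≈ 763.87 mm ≈ 0.764 m.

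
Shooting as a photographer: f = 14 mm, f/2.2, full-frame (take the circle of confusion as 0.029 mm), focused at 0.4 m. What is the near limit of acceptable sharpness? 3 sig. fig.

Hyperfocal distance H = f²/(N·c) + f = 14²/(2.2 × 0.029) + 14 = 196/0.0638 + 14 ≈ 3086.1 mm ≈ 3.086 m.
Near limit Dn = s·(H − f)/(H + s − 2f) = 400 × (3086.1 − 14) / (3086.1 + 400 − 2 × 14) = 400 × 3072.1 / 3458.1 ≈ 355.35 mm.

355 mm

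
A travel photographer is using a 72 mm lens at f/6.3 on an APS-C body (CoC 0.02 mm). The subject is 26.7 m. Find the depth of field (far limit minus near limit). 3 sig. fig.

59.5 m

Hyperfocal distance H = f²/(N·c) + f = 72²/(6.3 × 0.02) + 72 = 5184/0.126 + 72 ≈ 41214.9 mm ≈ 41.21 m.
Near limit Dn = s·(H − f)/(H + s − 2f) = 26700 × (41214.9 − 72) / (41214.9 + 26700 − 2 × 72) = 26700 × 41142.9 / 67770.9 ≈ 16209 mm.
Far limit Df = s·(H − f)/(H − s) = 26700 × (41214.9 − 72) / (41214.9 − 26700) = 26700 × 41142.9 / 14514.9 ≈ 75682 mm.
Depth of field = Df − Dn = 75682 − 16209 ≈ 59473 mm ≈ 59.5 m.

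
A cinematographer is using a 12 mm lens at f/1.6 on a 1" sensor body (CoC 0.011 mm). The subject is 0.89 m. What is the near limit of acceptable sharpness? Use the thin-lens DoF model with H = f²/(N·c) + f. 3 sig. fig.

0.804 m

Hyperfocal distance H = f²/(N·c) + f = 12²/(1.6 × 0.011) + 12 = 144/0.0176 + 12 ≈ 8193.8 mm ≈ 8.194 m.
Near limit Dn = s·(H − f)/(H + s − 2f) = 890 × (8193.8 − 12) / (8193.8 + 890 − 2 × 12) = 890 × 8181.8 / 9059.8 ≈ 803.75 mm ≈ 0.804 m.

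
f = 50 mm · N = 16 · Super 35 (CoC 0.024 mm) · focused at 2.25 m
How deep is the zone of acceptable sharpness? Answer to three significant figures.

Hyperfocal distance H = f²/(N·c) + f = 50²/(16 × 0.024) + 50 = 2500/0.384 + 50 ≈ 6560.4 mm ≈ 6.560 m.
Near limit Dn = s·(H − f)/(H + s − 2f) = 2250 × (6560.4 − 50) / (6560.4 + 2250 − 2 × 50) = 2250 × 6510.4 / 8710.4 ≈ 1681.7 mm.
Far limit Df = s·(H − f)/(H − s) = 2250 × (6560.4 − 50) / (6560.4 − 2250) = 2250 × 6510.4 / 4310.4 ≈ 3398.4 mm.
Depth of field = Df − Dn = 3398.4 − 1681.7 ≈ 1716.7 mm ≈ 1.72 m.

1.72 m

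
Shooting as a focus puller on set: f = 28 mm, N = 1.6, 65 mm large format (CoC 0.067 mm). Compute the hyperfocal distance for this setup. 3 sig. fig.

Hyperfocal distance H = f²/(N·c) + f = 28²/(1.6 × 0.067) + 28 = 784/0.1072 + 28 ≈ 7341.4 mm ≈ 7.34 m.

7.34 m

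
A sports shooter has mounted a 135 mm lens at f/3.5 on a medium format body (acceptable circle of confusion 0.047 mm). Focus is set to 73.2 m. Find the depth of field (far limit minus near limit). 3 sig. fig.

171 m

Hyperfocal distance H = f²/(N·c) + f = 135²/(3.5 × 0.047) + 135 = 18225/0.1645 + 135 ≈ 110925.3 mm ≈ 110.9 m.
Near limit Dn = s·(H − f)/(H + s − 2f) = 73200 × (110925.3 − 135) / (110925.3 + 73200 − 2 × 135) = 73200 × 110790.3 / 183855.3 ≈ 44110 mm.
Far limit Df = s·(H − f)/(H − s) = 73200 × (110925.3 − 135) / (110925.3 − 73200) = 73200 × 110790.3 / 37725.3 ≈ 214971 mm.
Depth of field = Df − Dn = 214971 − 44110 ≈ 170861 mm ≈ 171 m.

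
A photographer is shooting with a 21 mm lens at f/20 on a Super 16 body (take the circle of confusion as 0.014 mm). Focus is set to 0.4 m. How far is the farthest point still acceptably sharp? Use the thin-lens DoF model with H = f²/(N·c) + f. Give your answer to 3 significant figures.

0.527 m

Hyperfocal distance H = f²/(N·c) + f = 21²/(20 × 0.014) + 21 = 441/0.28 + 21 ≈ 1596.0 mm ≈ 1.596 m.
Far limit Df = s·(H − f)/(H − s) = 400 × (1596.0 − 21) / (1596.0 − 400) = 400 × 1575.0 / 1196.0 ≈ 526.76 mm ≈ 0.527 m.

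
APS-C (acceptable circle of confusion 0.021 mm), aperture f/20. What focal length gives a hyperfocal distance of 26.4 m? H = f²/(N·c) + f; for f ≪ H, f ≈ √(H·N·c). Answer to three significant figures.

From H = f²/(N·c) + f, with f ≪ H: f ≈ √(H·N·c) = √(26400 × 20 × 0.021) = √11088 ≈ 105.3 mm.
The +f correction barely moves this — solving exactly, f² + N·c·f − N·c·H = 0 ⇒ f = (−N·c + √((N·c)² + 4·N·c·H))/2 = (−0.42 + √44352)/2 ≈ 105.09 mm, so f ≈ 105 mm.

105 mm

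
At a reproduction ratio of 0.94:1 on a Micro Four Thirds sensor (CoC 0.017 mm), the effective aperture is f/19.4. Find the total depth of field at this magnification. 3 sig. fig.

0.746 mm

At magnification m, DoF ≈ 2·N_eff·c/m² = 2 × 19.4 × 0.017 / 0.94² = 0.6596 / 0.8836 ≈ 0.746 mm.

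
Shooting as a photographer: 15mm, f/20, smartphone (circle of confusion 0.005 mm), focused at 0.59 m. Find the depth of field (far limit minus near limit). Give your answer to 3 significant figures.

Hyperfocal distance H = f²/(N·c) + f = 15²/(20 × 0.005) + 15 = 225/0.1 + 15 ≈ 2265.0 mm ≈ 2.265 m.
Near limit Dn = s·(H − f)/(H + s − 2f) = 590 × (2265.0 − 15) / (2265.0 + 590 − 2 × 15) = 590 × 2250.0 / 2825.0 ≈ 469.91 mm.
Far limit Df = s·(H − f)/(H − s) = 590 × (2265.0 − 15) / (2265.0 − 590) = 590 × 2250.0 / 1675.0 ≈ 792.54 mm.
Depth of field = Df − Dn = 792.54 − 469.91 ≈ 322.63 mm.

323 mm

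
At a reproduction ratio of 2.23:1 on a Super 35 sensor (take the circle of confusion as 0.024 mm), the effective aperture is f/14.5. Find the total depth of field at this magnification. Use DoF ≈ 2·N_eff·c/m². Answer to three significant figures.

0.140 mm

At magnification m, DoF ≈ 2·N_eff·c/m² = 2 × 14.5 × 0.024 / 2.23² = 0.696 / 4.973 ≈ 0.14 mm.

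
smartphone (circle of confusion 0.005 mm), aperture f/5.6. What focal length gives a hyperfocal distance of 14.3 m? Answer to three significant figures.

From H = f²/(N·c) + f, with f ≪ H: f ≈ √(H·N·c) = √(14300 × 5.6 × 0.005) = √400.40 ≈ 20.01 mm.
The +f correction barely moves this — solving exactly, f² + N·c·f − N·c·H = 0 ⇒ f = (−N·c + √((N·c)² + 4·N·c·H))/2 = (−0.028 + √1601.6)/2 ≈ 19.996 mm, so f ≈ 20.0 mm.

20.0 mm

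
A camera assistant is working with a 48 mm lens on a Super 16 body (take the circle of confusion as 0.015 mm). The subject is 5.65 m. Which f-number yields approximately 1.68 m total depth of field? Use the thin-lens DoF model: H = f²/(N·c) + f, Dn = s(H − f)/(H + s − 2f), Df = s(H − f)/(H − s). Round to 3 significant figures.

Write h = H − f = f²/(N·c). The thin-lens limits are Dn = s·h/(h + (s−f)) and Df = s·h/(h − (s−f)), so DoF = Df − Dn = 2·s·(s−f)·h / (h² − (s−f)²).
That is a quadratic in h: DoF·h² − 2·s·(s−f)·h − DoF·(s−f)² = 0 ⇒ h = (s−f)·(s + √(s² + DoF²)) / DoF = 5602 × (5650 + √(5650² + 1680²)) / 1680 = 5602 × (5650 + 5894.48) / 1680 ≈ 38495 mm.
Then N = f²/(c·h) = 48² / (0.015 × 38495) = 2304 / 577.43 ≈ 3.99.

f/3.99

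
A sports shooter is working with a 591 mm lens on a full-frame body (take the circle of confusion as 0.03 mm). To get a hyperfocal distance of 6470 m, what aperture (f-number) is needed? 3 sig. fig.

f/1.80

Rearrange H = f²/(N·c) + f for N: N = f² / ((H − f)·c).
N = 591² / ((6470000 − 591) × 0.03) = 349281 / 194082 ≈ 1.80.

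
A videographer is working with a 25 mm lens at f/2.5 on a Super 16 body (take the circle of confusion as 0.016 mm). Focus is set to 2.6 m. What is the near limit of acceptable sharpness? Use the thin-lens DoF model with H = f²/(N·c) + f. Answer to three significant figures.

Hyperfocal distance H = f²/(N·c) + f = 25²/(2.5 × 0.016) + 25 = 625/0.04 + 25 ≈ 15650.0 mm ≈ 15.65 m.
Near limit Dn = s·(H − f)/(H + s − 2f) = 2600 × (15650.0 − 25) / (15650.0 + 2600 − 2 × 25) = 2600 × 15625.0 / 18200.0 ≈ 2232.1 mm ≈ 2.23 m.

2.23 m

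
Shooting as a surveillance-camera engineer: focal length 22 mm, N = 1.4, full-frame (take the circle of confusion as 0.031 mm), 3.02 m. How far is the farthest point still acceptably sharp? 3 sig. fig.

4.13 m

Hyperfocal distance H = f²/(N·c) + f = 22²/(1.4 × 0.031) + 22 = 484/0.0434 + 22 ≈ 11174.1 mm ≈ 11.17 m.
Far limit Df = s·(H − f)/(H − s) = 3020 × (11174.1 − 22) / (11174.1 − 3020) = 3020 × 11152.1 / 8154.1 ≈ 4130.4 mm ≈ 4.13 m.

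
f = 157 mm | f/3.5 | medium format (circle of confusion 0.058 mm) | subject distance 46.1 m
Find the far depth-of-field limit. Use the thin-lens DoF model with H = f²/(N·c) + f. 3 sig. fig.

74.2 m

Hyperfocal distance H = f²/(N·c) + f = 157²/(3.5 × 0.058) + 157 = 24649/0.203 + 157 ≈ 121580.6 mm ≈ 121.6 m.
Far limit Df = s·(H − f)/(H − s) = 46100 × (121580.6 − 157) / (121580.6 − 46100) = 46100 × 121423.6 / 75480.6 ≈ 74160 mm ≈ 74.2 m.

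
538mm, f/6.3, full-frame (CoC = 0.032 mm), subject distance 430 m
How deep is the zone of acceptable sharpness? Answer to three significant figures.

283 m

Hyperfocal distance H = f²/(N·c) + f = 538²/(6.3 × 0.032) + 538 = 289444/0.2016 + 538 ≈ 1436272.1 mm ≈ 1436 m.
Near limit Dn = s·(H − f)/(H + s − 2f) = 430000 × (1436272.1 − 538) / (1436272.1 + 430000 − 2 × 538) = 430000 × 1435734.1 / 1865196.1 ≈ 330992 mm.
Far limit Df = s·(H − f)/(H − s) = 430000 × (1436272.1 − 538) / (1436272.1 − 430000) = 430000 × 1435734.1 / 1006272.1 ≈ 613518 mm.
Depth of field = Df − Dn = 613518 − 330992 ≈ 282526 mm ≈ 283 m.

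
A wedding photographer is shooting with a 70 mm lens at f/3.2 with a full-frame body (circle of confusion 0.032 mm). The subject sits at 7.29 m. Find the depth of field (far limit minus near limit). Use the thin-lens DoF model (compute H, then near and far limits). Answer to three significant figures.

2.25 m

Hyperfocal distance H = f²/(N·c) + f = 70²/(3.2 × 0.032) + 70 = 4900/0.1024 + 70 ≈ 47921.6 mm ≈ 47.92 m.
Near limit Dn = s·(H − f)/(H + s − 2f) = 7290 × (47921.6 − 70) / (47921.6 + 7290 − 2 × 70) = 7290 × 47851.6 / 55071.6 ≈ 6334.3 mm.
Far limit Df = s·(H − f)/(H − s) = 7290 × (47921.6 − 70) / (47921.6 − 7290) = 7290 × 47851.6 / 40631.6 ≈ 8585.4 mm.
Depth of field = Df − Dn = 8585.4 − 6334.3 ≈ 2251.1 mm ≈ 2.25 m.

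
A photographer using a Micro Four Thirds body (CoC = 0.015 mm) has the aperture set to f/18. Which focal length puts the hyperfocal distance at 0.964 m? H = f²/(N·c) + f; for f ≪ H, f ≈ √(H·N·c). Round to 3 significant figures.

From H = f²/(N·c) + f, with f ≪ H: f ≈ √(H·N·c) = √(964 × 18 × 0.015) = √260.28 ≈ 16.13 mm.
Exact: f² + N·c·f − N·c·H = 0 ⇒ f = (−N·c + √((N·c)² + 4·N·c·H))/2 = (−0.27 + √1041.2)/2 ≈ 15.999 mm ≈ 16.0 mm.

16.0 mm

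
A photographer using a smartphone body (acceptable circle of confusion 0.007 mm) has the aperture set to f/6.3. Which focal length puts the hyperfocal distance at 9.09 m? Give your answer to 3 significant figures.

20.0 mm

From H = f²/(N·c) + f, with f ≪ H: f ≈ √(H·N·c) = √(9090 × 6.3 × 0.007) = √400.87 ≈ 20.02 mm.
The +f correction barely moves this — solving exactly, f² + N·c·f − N·c·H = 0 ⇒ f = (−N·c + √((N·c)² + 4·N·c·H))/2 = (−0.0441 + √1603.5)/2 ≈ 20.000 mm, so f ≈ 20.0 mm.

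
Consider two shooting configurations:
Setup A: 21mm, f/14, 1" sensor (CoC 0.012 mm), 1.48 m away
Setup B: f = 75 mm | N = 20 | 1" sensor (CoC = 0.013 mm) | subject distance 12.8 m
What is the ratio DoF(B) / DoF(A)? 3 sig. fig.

9.67

Setup A: H = 21²/(14×0.012) + 21 ≈ 2646.0 mm; DoF = Df − Dn = 3331.9 − 951.3 ≈ 2380.6 mm.
Setup B: H = 75²/(20×0.013) + 75 ≈ 21709.6 mm; DoF = Df − Dn = 31081 − 8060 ≈ 23021 mm.
Ratio = 23021 / 2380.6 ≈ 9.67.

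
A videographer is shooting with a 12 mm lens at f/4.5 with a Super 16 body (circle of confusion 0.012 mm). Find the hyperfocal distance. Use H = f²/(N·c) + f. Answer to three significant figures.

Hyperfocal distance H = f²/(N·c) + f = 12²/(4.5 × 0.012) + 12 = 144/0.054 + 12 ≈ 2678.7 mm ≈ 2.68 m.

2.68 m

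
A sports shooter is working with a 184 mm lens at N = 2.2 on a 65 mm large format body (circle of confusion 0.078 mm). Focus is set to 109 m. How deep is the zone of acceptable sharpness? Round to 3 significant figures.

Hyperfocal distance H = f²/(N·c) + f = 184²/(2.2 × 0.078) + 184 = 33856/0.1716 + 184 ≈ 197480.0 mm ≈ 197.5 m.
Near limit Dn = s·(H − f)/(H + s − 2f) = 109000 × (197480.0 − 184) / (197480.0 + 109000 − 2 × 184) = 109000 × 197296.0 / 306112.0 ≈ 70253 mm.
Far limit Df = s·(H − f)/(H − s) = 109000 × (197480.0 − 184) / (197480.0 − 109000) = 109000 × 197296.0 / 88480.0 ≈ 243052 mm.
Depth of field = Df − Dn = 243052 − 70253 ≈ 172799 mm ≈ 173 m.

173 m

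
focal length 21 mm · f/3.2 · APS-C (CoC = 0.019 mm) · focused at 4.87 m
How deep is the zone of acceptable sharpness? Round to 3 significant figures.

11.8 m

Hyperfocal distance H = f²/(N·c) + f = 21²/(3.2 × 0.019) + 21 = 441/0.0608 + 21 ≈ 7274.3 mm ≈ 7.274 m.
Near limit Dn = s·(H − f)/(H + s − 2f) = 4870 × (7274.3 − 21) / (7274.3 + 4870 − 2 × 21) = 4870 × 7253.3 / 12102.3 ≈ 2919 mm.
Far limit Df = s·(H − f)/(H − s) = 4870 × (7274.3 − 21) / (7274.3 − 4870) = 4870 × 7253.3 / 2404.3 ≈ 14692 mm.
Depth of field = Df − Dn = 14692 − 2919 ≈ 11773 mm ≈ 11.8 m.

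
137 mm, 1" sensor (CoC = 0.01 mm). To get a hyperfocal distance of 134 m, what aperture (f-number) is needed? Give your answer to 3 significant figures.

Rearrange H = f²/(N·c) + f for N: N = f² / ((H − f)·c).
N = 137² / ((134000 − 137) × 0.01) = 18769 / 1339 ≈ 14.

f/14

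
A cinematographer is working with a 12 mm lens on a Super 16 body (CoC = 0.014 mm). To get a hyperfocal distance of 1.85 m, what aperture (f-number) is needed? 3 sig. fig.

Rearrange H = f²/(N·c) + f for N: N = f² / ((H − f)·c).
N = 12² / ((1850 − 12) × 0.014) = 144 / 25.73 ≈ 5.60.

f/5.60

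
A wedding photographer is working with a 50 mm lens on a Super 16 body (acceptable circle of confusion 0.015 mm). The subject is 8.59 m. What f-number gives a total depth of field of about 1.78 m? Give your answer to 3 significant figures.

f/2.00

Write h = H − f = f²/(N·c). The thin-lens limits are Dn = s·h/(h + (s−f)) and Df = s·h/(h − (s−f)), so DoF = Df − Dn = 2·s·(s−f)·h / (h² − (s−f)²).
That is a quadratic in h: DoF·h² − 2·s·(s−f)·h − DoF·(s−f)² = 0 ⇒ h = (s−f)·(s + √(s² + DoF²)) / DoF = 8540 × (8590 + √(8590² + 1780²)) / 1780 = 8540 × (8590 + 8772.49) / 1780 ≈ 83301 mm.
Then N = f²/(c·h) = 50² / (0.015 × 83301) = 2500 / 1249.5 ≈ 2.00.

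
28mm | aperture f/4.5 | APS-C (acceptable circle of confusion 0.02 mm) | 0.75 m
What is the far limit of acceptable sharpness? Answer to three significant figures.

Hyperfocal distance H = f²/(N·c) + f = 28²/(4.5 × 0.02) + 28 = 784/0.09 + 28 ≈ 8739.1 mm ≈ 8.739 m.
Far limit Df = s·(H − f)/(H − s) = 750 × (8739.1 − 28) / (8739.1 − 750) = 750 × 8711.1 / 7989.1 ≈ 817.78 mm ≈ 0.818 m.

0.818 m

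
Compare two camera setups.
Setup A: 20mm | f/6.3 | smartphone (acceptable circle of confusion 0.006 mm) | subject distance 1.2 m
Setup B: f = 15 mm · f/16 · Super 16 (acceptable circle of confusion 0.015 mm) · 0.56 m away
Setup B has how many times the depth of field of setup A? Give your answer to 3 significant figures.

Setup A: H = 20²/(6.3×0.006) + 20 ≈ 10602.0 mm; DoF = Df − Dn = 1350.61 − 1079.61 ≈ 271.00 mm.
Setup B: H = 15²/(16×0.015) + 15 ≈ 952.5 mm; DoF = Df − Dn = 1337.58 − 354.13 ≈ 983.45 mm.
Ratio = 983.45 / 271.00 ≈ 3.63.

3.63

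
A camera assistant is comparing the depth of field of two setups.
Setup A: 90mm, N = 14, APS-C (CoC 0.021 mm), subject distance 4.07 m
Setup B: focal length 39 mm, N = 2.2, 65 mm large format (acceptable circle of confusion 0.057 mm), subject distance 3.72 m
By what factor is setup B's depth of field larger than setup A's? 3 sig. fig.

2.07

Setup A: H = 90²/(14×0.021) + 90 ≈ 27641.0 mm; DoF = Df − Dn = 4757.2 − 3556.3 ≈ 1200.9 mm.
Setup B: H = 39²/(2.2×0.057) + 39 ≈ 12168.2 mm; DoF = Df − Dn = 5340.9 − 2853.9 ≈ 2487.0 mm.
Ratio = 2487.0 / 1200.9 ≈ 2.07.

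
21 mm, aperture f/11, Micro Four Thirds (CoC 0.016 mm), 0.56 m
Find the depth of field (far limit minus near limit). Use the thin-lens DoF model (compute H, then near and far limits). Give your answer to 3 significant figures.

Hyperfocal distance H = f²/(N·c) + f = 21²/(11 × 0.016) + 21 = 441/0.176 + 21 ≈ 2526.7 mm ≈ 2.527 m.
Near limit Dn = s·(H − f)/(H + s − 2f) = 560 × (2526.7 − 21) / (2526.7 + 560 − 2 × 21) = 560 × 2505.7 / 3044.7 ≈ 460.86 mm.
Far limit Df = s·(H − f)/(H − s) = 560 × (2526.7 − 21) / (2526.7 − 560) = 560 × 2505.7 / 1966.7 ≈ 713.48 mm.
Depth of field = Df − Dn = 713.48 − 460.86 ≈ 252.62 mm.

253 mm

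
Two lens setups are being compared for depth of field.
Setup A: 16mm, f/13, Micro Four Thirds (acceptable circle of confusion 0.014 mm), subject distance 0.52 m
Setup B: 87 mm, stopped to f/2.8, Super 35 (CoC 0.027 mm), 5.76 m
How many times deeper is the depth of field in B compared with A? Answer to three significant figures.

Setup A: H = 16²/(13×0.014) + 16 ≈ 1422.6 mm; DoF = Df − Dn = 810.36 − 382.83 ≈ 427.53 mm.
Setup B: H = 87²/(2.8×0.027) + 87 ≈ 100206.0 mm; DoF = Df − Dn = 6105.98 − 5451.13 ≈ 654.85 mm.
Ratio = 654.85 / 427.53 ≈ 1.53.

1.53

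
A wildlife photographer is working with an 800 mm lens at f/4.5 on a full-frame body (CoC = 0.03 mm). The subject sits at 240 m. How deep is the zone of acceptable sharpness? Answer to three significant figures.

24.3 m

Hyperfocal distance H = f²/(N·c) + f = 800²/(4.5 × 0.03) + 800 = 640000/0.135 + 800 ≈ 4741540.7 mm ≈ 4742 m.
Near limit Dn = s·(H − f)/(H + s − 2f) = 240000 × (4741540.7 − 800) / (4741540.7 + 240000 − 2 × 800) = 240000 × 4740740.7 / 4979940.7 ≈ 228472 mm.
Far limit Df = s·(H − f)/(H − s) = 240000 × (4741540.7 − 800) / (4741540.7 − 240000) = 240000 × 4740740.7 / 4501540.7 ≈ 252753 mm.
Depth of field = Df − Dn = 252753 − 228472 ≈ 24281 mm ≈ 24.3 m.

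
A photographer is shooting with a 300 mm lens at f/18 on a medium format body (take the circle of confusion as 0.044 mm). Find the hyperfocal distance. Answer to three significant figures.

114 m

Hyperfocal distance H = f²/(N·c) + f = 300²/(18 × 0.044) + 300 = 90000/0.792 + 300 ≈ 113936.4 mm ≈ 114 m.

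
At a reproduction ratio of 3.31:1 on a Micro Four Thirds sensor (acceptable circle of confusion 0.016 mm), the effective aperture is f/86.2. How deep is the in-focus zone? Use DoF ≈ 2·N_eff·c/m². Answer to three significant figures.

At magnification m, DoF ≈ 2·N_eff·c/m² = 2 × 86.2 × 0.016 / 3.31² = 2.758 / 10.96 ≈ 0.252 mm.

0.252 mm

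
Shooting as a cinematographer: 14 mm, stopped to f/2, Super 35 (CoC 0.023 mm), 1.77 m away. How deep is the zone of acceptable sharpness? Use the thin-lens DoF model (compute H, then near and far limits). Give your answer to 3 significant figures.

Hyperfocal distance H = f²/(N·c) + f = 14²/(2 × 0.023) + 14 = 196/0.046 + 14 ≈ 4274.9 mm ≈ 4.275 m.
Near limit Dn = s·(H − f)/(H + s − 2f) = 1770 × (4274.9 − 14) / (4274.9 + 1770 − 2 × 14) = 1770 × 4260.9 / 6016.9 ≈ 1253.4 mm.
Far limit Df = s·(H − f)/(H − s) = 1770 × (4274.9 − 14) / (4274.9 − 1770) = 1770 × 4260.9 / 2504.9 ≈ 3010.8 mm.
Depth of field = Df − Dn = 3010.8 − 1253.4 ≈ 1757.4 mm ≈ 1.76 m.

1.76 m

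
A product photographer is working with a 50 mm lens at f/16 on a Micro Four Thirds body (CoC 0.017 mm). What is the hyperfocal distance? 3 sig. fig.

Hyperfocal distance H = f²/(N·c) + f = 50²/(16 × 0.017) + 50 = 2500/0.272 + 50 ≈ 9241.2 mm ≈ 9.24 m.

9.24 m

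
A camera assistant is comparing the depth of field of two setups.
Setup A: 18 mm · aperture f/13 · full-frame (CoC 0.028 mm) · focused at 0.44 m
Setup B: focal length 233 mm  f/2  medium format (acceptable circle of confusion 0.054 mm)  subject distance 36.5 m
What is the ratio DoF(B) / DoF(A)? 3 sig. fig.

9.84

Setup A: H = 18²/(13×0.028) + 18 ≈ 908.1 mm; DoF = Df − Dn = 836.66 − 298.49 ≈ 538.17 mm.
Setup B: H = 233²/(2×0.054) + 233 ≈ 502908.9 mm; DoF = Df − Dn = 39338.2 − 34043.8 ≈ 5294.4 mm.
Ratio = 5294.4 / 538.17 ≈ 9.84.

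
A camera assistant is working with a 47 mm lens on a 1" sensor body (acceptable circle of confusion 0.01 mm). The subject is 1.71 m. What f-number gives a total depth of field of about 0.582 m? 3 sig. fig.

Write h = H − f = f²/(N·c). The thin-lens limits are Dn = s·h/(h + (s−f)) and Df = s·h/(h − (s−f)), so DoF = Df − Dn = 2·s·(s−f)·h / (h² − (s−f)²).
That is a quadratic in h: DoF·h² − 2·s·(s−f)·h − DoF·(s−f)² = 0 ⇒ h = (s−f)·(s + √(s² + DoF²)) / DoF = 1663 × (1710 + √(1710² + 582²)) / 582 = 1663 × (1710 + 1806.33) / 582 ≈ 10048 mm.
Then N = f²/(c·h) = 47² / (0.01 × 10048) = 2209 / 100.48 ≈ 22.

f/22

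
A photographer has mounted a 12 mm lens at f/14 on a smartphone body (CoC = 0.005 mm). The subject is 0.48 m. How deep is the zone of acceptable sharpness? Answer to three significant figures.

Hyperfocal distance H = f²/(N·c) + f = 12²/(14 × 0.005) + 12 = 144/0.07 + 12 ≈ 2069.1 mm ≈ 2.069 m.
Near limit Dn = s·(H − f)/(H + s − 2f) = 480 × (2069.1 − 12) / (2069.1 + 480 − 2 × 12) = 480 × 2057.1 / 2525.1 ≈ 391.04 mm.
Far limit Df = s·(H − f)/(H − s) = 480 × (2069.1 − 12) / (2069.1 − 480) = 480 × 2057.1 / 1589.1 ≈ 621.36 mm.
Depth of field = Df − Dn = 621.36 − 391.04 ≈ 230.32 mm.

230 mm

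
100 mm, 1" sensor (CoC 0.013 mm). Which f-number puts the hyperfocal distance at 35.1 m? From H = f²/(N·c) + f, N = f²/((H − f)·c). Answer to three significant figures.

f/22

Rearrange H = f²/(N·c) + f for N: N = f² / ((H − f)·c).
N = 100² / ((35100 − 100) × 0.013) = 10000 / 455.0 ≈ 22.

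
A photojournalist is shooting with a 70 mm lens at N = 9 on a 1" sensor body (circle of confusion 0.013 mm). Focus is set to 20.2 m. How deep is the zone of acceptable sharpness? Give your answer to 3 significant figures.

Hyperfocal distance H = f²/(N·c) + f = 70²/(9 × 0.013) + 70 = 4900/0.117 + 70 ≈ 41950.3 mm ≈ 41.95 m.
Near limit Dn = s·(H − f)/(H + s − 2f) = 20200 × (41950.3 − 70) / (41950.3 + 20200 − 2 × 70) = 20200 × 41880.3 / 62010.3 ≈ 13643 mm.
Far limit Df = s·(H − f)/(H − s) = 20200 × (41950.3 − 70) / (41950.3 − 20200) = 20200 × 41880.3 / 21750.3 ≈ 38895 mm.
Depth of field = Df − Dn = 38895 − 13643 ≈ 25252 mm ≈ 25.3 m.

25.3 m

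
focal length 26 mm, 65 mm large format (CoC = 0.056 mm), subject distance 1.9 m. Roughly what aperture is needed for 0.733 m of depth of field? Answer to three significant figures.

f/1.20

Write h = H − f = f²/(N·c). The thin-lens limits are Dn = s·h/(h + (s−f)) and Df = s·h/(h − (s−f)), so DoF = Df − Dn = 2·s·(s−f)·h / (h² − (s−f)²).
That is a quadratic in h: DoF·h² − 2·s·(s−f)·h − DoF·(s−f)² = 0 ⇒ h = (s−f)·(s + √(s² + DoF²)) / DoF = 1874 × (1900 + √(1900² + 733²)) / 733 = 1874 × (1900 + 2036.49) / 733 ≈ 10064 mm.
Then N = f²/(c·h) = 26² / (0.056 × 10064) = 676 / 563.59 ≈ 1.20.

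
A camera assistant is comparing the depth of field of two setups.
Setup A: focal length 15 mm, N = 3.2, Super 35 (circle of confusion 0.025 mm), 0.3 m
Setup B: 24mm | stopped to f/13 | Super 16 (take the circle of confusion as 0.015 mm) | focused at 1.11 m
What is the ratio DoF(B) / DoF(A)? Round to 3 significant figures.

15.4

Setup A: H = 15²/(3.2×0.025) + 15 ≈ 2827.5 mm; DoF = Df − Dn = 333.828 − 272.397 ≈ 61.431 mm.
Setup B: H = 24²/(13×0.015) + 24 ≈ 2977.8 mm; DoF = Df − Dn = 1755.37 − 811.61 ≈ 943.76 mm.
Ratio = 943.76 / 61.431 ≈ 15.4.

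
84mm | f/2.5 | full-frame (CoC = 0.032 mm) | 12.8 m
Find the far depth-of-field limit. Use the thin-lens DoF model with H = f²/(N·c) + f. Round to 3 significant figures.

Hyperfocal distance H = f²/(N·c) + f = 84²/(2.5 × 0.032) + 84 = 7056/0.08 + 84 ≈ 88284.0 mm ≈ 88.28 m.
Far limit Df = s·(H − f)/(H − s) = 12800 × (88284.0 − 84) / (88284.0 − 12800) = 12800 × 88200.0 / 75484.0 ≈ 14956 mm ≈ 15.0 m.

15.0 m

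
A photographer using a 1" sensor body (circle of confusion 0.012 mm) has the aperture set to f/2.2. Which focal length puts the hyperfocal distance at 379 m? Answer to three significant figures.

100 mm

From H = f²/(N·c) + f, with f ≪ H: f ≈ √(H·N·c) = √(379000 × 2.2 × 0.012) = √10006 ≈ 100.0 mm.
The +f correction barely moves this — solving exactly, f² + N·c·f − N·c·H = 0 ⇒ f = (−N·c + √((N·c)² + 4·N·c·H))/2 = (−0.0264 + √40022)/2 ≈ 100.01 mm, so f ≈ 100 mm.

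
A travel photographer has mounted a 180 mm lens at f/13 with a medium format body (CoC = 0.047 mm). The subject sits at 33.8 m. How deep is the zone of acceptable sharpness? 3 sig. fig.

71.7 m

Hyperfocal distance H = f²/(N·c) + f = 180²/(13 × 0.047) + 180 = 32400/0.611 + 180 ≈ 53207.8 mm ≈ 53.21 m.
Near limit Dn = s·(H − f)/(H + s − 2f) = 33800 × (53207.8 − 180) / (53207.8 + 33800 − 2 × 180) = 33800 × 53027.8 / 86647.8 ≈ 20685 mm.
Far limit Df = s·(H − f)/(H − s) = 33800 × (53207.8 − 180) / (53207.8 − 33800) = 33800 × 53027.8 / 19407.8 ≈ 92351 mm.
Depth of field = Df − Dn = 92351 − 20685 ≈ 71666 mm ≈ 71.7 m.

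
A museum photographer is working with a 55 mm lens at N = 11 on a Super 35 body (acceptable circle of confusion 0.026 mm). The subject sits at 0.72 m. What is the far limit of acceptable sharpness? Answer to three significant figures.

Hyperfocal distance H = f²/(N·c) + f = 55²/(11 × 0.026) + 55 = 3025/0.286 + 55 ≈ 10631.9 mm ≈ 10.63 m.
Far limit Df = s·(H − f)/(H − s) = 720 × (10631.9 − 55) / (10631.9 − 720) = 720 × 10576.9 / 9911.9 ≈ 768.31 mm ≈ 0.768 m.

0.768 m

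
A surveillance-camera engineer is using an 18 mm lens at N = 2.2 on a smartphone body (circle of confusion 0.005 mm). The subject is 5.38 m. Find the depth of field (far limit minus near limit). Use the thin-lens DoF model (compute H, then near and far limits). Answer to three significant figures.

2.03 m

Hyperfocal distance H = f²/(N·c) + f = 18²/(2.2 × 0.005) + 18 = 324/0.011 + 18 ≈ 29472.5 mm ≈ 29.47 m.
Near limit Dn = s·(H − f)/(H + s − 2f) = 5380 × (29472.5 − 18) / (29472.5 + 5380 − 2 × 18) = 5380 × 29454.5 / 34816.5 ≈ 4551.4 mm.
Far limit Df = s·(H − f)/(H − s) = 5380 × (29472.5 − 18) / (29472.5 − 5380) = 5380 × 29454.5 / 24092.5 ≈ 6577.4 mm.
Depth of field = Df − Dn = 6577.4 − 4551.4 ≈ 2026.0 mm ≈ 2.03 m.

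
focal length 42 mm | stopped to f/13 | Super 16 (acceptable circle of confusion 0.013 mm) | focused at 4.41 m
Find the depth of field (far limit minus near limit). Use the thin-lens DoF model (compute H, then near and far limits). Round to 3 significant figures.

4.47 m

Hyperfocal distance H = f²/(N·c) + f = 42²/(13 × 0.013) + 42 = 1764/0.169 + 42 ≈ 10479.9 mm ≈ 10.48 m.
Near limit Dn = s·(H − f)/(H + s − 2f) = 4410 × (10479.9 − 42) / (10479.9 + 4410 − 2 × 42) = 4410 × 10437.9 / 14805.9 ≈ 3109.0 mm.
Far limit Df = s·(H − f)/(H − s) = 4410 × (10479.9 − 42) / (10479.9 − 4410) = 4410 × 10437.9 / 6069.9 ≈ 7583.5 mm.
Depth of field = Df − Dn = 7583.5 − 3109.0 ≈ 4474.5 mm ≈ 4.47 m.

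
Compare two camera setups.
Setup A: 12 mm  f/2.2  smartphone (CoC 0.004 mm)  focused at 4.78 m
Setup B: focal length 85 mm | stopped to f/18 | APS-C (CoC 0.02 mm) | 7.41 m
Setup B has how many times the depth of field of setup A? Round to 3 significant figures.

2.05

Setup A: H = 12²/(2.2×0.004) + 12 ≈ 16375.6 mm; DoF = Df − Dn = 6745.5 − 3701.5 ≈ 3044.0 mm.
Setup B: H = 85²/(18×0.02) + 85 ≈ 20154.4 mm; DoF = Df − Dn = 11669.0 − 5428.6 ≈ 6240.4 mm.
Ratio = 6240.4 / 3044.0 ≈ 2.05.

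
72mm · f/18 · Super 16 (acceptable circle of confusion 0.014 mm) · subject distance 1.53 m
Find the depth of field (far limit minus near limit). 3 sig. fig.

218 mm

Hyperfocal distance H = f²/(N·c) + f = 72²/(18 × 0.014) + 72 = 5184/0.252 + 72 ≈ 20643.4 mm ≈ 20.64 m.
Near limit Dn = s·(H − f)/(H + s − 2f) = 1530 × (20643.4 − 72) / (20643.4 + 1530 − 2 × 72) = 1530 × 20571.4 / 22029.4 ≈ 1428.74 mm.
Far limit Df = s·(H − f)/(H − s) = 1530 × (20643.4 − 72) / (20643.4 − 1530) = 1530 × 20571.4 / 19113.4 ≈ 1646.71 mm.
Depth of field = Df − Dn = 1646.71 − 1428.74 ≈ 217.97 mm.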